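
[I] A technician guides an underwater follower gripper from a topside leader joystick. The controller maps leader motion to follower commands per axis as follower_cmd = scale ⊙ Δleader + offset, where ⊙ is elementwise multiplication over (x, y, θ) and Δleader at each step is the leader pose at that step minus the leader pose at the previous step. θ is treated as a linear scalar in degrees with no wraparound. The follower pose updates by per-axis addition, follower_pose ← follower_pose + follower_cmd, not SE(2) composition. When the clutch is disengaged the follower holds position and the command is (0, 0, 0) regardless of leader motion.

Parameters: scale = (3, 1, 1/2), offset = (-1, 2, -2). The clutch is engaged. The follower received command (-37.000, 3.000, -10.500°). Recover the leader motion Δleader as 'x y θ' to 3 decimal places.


-12.000 1.000 -17.000

axis x: (-37.000 − -1) / (3) = -12.000
axis y: (3.000 − 2) / (1) = 1.000
axis θ: (-10.500 − -2) / (1/2) = -17.000


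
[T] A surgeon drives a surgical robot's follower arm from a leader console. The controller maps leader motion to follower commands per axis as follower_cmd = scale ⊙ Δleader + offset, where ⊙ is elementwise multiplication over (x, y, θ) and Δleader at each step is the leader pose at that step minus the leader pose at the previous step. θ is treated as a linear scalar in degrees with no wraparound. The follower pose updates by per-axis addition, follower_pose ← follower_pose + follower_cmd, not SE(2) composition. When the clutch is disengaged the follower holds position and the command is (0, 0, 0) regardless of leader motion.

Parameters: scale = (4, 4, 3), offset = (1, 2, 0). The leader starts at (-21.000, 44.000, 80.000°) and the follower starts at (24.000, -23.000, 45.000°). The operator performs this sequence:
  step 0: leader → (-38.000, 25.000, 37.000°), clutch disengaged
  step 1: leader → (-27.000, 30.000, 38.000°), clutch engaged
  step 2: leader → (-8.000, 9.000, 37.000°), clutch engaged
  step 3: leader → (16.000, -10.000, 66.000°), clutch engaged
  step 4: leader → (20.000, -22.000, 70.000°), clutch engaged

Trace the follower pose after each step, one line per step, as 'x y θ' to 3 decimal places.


24.000 -23.000 45.000
69.000 -1.000 48.000
146.000 -83.000 45.000
243.000 -157.000 132.000
260.000 -203.000 144.000

step 0: Δleader=(-17.000, -19.000, -43.000°), disengaged; cmd=(0,0,0) → follower holds at (24.000, -23.000, 45.000°)
step 1: Δleader=(11.000, 5.000, 1.000°), engaged; cmd=(45.000, 22.000, 3.000°) → follower=(69.000, -1.000, 48.000°)
step 2: Δleader=(19.000, -21.000, -1.000°), engaged; cmd=(77.000, -82.000, -3.000°) → follower=(146.000, -83.000, 45.000°)
step 3: Δleader=(24.000, -19.000, 29.000°), engaged; cmd=(97.000, -74.000, 87.000°) → follower=(243.000, -157.000, 132.000°)
step 4: Δleader=(4.000, -12.000, 4.000°), engaged; cmd=(17.000, -46.000, 12.000°) → follower=(260.000, -203.000, 144.000°)


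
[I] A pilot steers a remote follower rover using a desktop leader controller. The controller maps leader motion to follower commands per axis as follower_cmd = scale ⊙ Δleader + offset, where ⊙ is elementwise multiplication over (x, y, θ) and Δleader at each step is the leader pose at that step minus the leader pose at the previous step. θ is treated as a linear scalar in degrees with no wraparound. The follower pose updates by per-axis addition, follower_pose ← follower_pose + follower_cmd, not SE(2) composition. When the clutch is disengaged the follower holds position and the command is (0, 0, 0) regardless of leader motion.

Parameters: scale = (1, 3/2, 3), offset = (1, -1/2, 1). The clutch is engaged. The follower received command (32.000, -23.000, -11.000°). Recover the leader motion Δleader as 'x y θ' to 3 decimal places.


axis x: (32.000 − 1) / (1) = 31.000
axis y: (-23.000 − -1/2) / (3/2) = -15.000
axis θ: (-11.000 − 1) / (3) = -4.000

31.000 -15.000 -4.000


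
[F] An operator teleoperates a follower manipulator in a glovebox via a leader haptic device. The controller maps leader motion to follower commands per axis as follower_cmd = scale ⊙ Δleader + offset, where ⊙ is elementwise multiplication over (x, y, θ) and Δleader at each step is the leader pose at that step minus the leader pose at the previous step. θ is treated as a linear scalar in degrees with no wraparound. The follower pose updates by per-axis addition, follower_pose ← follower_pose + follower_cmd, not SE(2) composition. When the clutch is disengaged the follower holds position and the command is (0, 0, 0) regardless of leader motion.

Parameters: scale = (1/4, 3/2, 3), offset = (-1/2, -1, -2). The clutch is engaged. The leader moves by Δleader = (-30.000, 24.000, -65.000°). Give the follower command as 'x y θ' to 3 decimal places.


axis x: 1/4·-30.000 + -1/2 = -8.000
axis y: 3/2·24.000 + -1 = 35.000
axis θ: 3·-65.000 + -2 = -197.000

-8.000 35.000 -197.000


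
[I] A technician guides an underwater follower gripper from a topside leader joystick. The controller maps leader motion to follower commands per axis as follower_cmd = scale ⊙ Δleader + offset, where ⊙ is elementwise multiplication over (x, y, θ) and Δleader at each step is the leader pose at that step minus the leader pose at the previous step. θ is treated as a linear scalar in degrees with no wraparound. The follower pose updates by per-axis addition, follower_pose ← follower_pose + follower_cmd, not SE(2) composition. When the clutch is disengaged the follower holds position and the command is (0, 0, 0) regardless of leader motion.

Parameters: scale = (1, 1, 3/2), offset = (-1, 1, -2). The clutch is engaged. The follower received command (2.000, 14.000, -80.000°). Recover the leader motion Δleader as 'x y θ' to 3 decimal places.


3.000 13.000 -52.000

axis x: (2.000 − -1) / (1) = 3.000
axis y: (14.000 − 1) / (1) = 13.000
axis θ: (-80.000 − -2) / (3/2) = -52.000


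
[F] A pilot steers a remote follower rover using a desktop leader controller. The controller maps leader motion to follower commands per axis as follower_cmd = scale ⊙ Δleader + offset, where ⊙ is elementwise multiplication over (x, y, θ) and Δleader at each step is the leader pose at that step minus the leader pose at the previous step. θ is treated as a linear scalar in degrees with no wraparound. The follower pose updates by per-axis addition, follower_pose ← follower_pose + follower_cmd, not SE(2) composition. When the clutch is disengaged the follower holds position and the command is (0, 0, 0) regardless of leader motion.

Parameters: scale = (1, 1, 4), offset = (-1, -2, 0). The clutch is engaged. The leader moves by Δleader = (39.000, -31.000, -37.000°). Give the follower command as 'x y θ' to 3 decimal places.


38.000 -33.000 -148.000

axis x: 1·39.000 + -1 = 38.000
axis y: 1·-31.000 + -2 = -33.000
axis θ: 4·-37.000 + 0 = -148.000


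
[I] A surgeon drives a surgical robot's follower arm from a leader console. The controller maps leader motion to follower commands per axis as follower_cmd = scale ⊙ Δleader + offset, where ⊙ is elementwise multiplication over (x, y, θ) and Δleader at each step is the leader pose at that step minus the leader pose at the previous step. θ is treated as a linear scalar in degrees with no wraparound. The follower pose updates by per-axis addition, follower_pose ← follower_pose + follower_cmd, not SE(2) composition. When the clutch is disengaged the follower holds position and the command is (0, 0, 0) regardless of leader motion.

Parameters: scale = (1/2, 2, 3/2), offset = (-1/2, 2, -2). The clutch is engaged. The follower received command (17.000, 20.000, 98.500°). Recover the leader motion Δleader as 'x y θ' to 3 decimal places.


axis x: (17.000 − -1/2) / (1/2) = 35.000
axis y: (20.000 − 2) / (2) = 9.000
axis θ: (98.500 − -2) / (3/2) = 67.000

35.000 9.000 67.000


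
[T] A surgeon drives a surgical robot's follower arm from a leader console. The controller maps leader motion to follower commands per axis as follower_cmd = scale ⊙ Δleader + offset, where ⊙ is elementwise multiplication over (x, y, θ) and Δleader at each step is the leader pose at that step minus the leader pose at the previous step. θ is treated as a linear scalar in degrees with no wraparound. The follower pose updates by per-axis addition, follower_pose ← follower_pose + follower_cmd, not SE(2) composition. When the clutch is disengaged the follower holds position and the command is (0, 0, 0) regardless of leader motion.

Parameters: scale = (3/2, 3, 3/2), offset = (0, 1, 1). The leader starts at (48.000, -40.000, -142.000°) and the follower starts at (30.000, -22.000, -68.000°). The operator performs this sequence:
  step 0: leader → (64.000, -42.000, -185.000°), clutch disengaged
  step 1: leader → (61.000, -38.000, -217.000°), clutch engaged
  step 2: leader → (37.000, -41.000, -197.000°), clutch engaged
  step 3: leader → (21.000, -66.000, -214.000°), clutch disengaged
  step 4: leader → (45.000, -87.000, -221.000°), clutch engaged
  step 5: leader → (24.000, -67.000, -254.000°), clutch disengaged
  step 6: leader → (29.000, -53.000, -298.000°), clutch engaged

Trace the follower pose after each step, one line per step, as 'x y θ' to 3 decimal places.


30.000 -22.000 -68.000
25.500 -9.000 -115.000
-10.500 -17.000 -84.000
-10.500 -17.000 -84.000
25.500 -79.000 -93.500
25.500 -79.000 -93.500
33.000 -36.000 -158.500

step 0: Δleader=(16.000, -2.000, -43.000°), disengaged; cmd=(0,0,0) → follower holds at (30.000, -22.000, -68.000°)
step 1: Δleader=(-3.000, 4.000, -32.000°), engaged; cmd=(-4.500, 13.000, -47.000°) → follower=(25.500, -9.000, -115.000°)
step 2: Δleader=(-24.000, -3.000, 20.000°), engaged; cmd=(-36.000, -8.000, 31.000°) → follower=(-10.500, -17.000, -84.000°)
step 3: Δleader=(-16.000, -25.000, -17.000°), disengaged; cmd=(0,0,0) → follower holds at (-10.500, -17.000, -84.000°)
step 4: Δleader=(24.000, -21.000, -7.000°), engaged; cmd=(36.000, -62.000, -9.500°) → follower=(25.500, -79.000, -93.500°)
step 5: Δleader=(-21.000, 20.000, -33.000°), disengaged; cmd=(0,0,0) → follower holds at (25.500, -79.000, -93.500°)
step 6: Δleader=(5.000, 14.000, -44.000°), engaged; cmd=(7.500, 43.000, -65.000°) → follower=(33.000, -36.000, -158.500°)


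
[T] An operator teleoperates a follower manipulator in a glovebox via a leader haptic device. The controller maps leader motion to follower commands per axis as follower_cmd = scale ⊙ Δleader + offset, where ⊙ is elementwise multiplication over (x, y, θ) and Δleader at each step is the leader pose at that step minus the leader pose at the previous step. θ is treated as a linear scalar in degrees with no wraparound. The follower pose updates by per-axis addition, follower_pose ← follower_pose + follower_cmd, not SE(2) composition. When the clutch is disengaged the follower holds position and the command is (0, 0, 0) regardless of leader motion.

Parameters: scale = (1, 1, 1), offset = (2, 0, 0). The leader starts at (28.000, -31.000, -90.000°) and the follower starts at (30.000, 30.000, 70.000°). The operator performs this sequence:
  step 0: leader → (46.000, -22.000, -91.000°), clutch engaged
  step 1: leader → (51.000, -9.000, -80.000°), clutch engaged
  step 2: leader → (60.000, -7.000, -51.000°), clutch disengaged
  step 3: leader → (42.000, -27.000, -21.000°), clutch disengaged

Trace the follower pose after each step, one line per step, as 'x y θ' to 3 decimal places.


step 0: Δleader=(18.000, 9.000, -1.000°), engaged; cmd=(20.000, 9.000, -1.000°) → follower=(50.000, 39.000, 69.000°)
step 1: Δleader=(5.000, 13.000, 11.000°), engaged; cmd=(7.000, 13.000, 11.000°) → follower=(57.000, 52.000, 80.000°)
step 2: Δleader=(9.000, 2.000, 29.000°), disengaged; cmd=(0,0,0) → follower holds at (57.000, 52.000, 80.000°)
step 3: Δleader=(-18.000, -20.000, 30.000°), disengaged; cmd=(0,0,0) → follower holds at (57.000, 52.000, 80.000°)

50.000 39.000 69.000
57.000 52.000 80.000
57.000 52.000 80.000
57.000 52.000 80.000


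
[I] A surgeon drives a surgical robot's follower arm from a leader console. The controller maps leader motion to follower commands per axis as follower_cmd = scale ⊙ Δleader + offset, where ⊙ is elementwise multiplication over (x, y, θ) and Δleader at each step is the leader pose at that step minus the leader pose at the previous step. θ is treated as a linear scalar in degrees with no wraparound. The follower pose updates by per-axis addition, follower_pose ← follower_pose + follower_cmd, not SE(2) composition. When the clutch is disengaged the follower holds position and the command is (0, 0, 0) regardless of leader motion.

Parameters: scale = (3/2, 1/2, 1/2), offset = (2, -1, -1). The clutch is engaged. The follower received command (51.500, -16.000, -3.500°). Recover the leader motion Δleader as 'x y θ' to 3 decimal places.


33.000 -30.000 -5.000

axis x: (51.500 − 2) / (3/2) = 33.000
axis y: (-16.000 − -1) / (1/2) = -30.000
axis θ: (-3.500 − -1) / (1/2) = -5.000


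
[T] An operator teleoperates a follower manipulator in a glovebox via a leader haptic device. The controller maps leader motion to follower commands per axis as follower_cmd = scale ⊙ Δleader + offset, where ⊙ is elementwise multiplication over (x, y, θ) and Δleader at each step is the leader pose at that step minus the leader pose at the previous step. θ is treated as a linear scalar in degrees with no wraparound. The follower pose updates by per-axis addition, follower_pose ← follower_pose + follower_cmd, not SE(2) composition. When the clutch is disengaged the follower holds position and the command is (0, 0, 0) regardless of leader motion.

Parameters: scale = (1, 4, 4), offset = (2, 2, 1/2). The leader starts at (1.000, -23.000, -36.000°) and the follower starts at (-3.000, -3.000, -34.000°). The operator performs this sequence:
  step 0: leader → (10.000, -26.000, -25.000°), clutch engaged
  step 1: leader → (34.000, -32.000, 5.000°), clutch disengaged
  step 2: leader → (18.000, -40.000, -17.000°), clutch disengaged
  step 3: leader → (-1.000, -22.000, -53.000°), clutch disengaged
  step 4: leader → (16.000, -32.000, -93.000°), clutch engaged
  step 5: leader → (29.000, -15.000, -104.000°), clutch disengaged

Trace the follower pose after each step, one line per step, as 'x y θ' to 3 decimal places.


8.000 -13.000 10.500
8.000 -13.000 10.500
8.000 -13.000 10.500
8.000 -13.000 10.500
27.000 -51.000 -149.000
27.000 -51.000 -149.000

step 0: Δleader=(9.000, -3.000, 11.000°), engaged; cmd=(11.000, -10.000, 44.500°) → follower=(8.000, -13.000, 10.500°)
step 1: Δleader=(24.000, -6.000, 30.000°), disengaged; cmd=(0,0,0) → follower holds at (8.000, -13.000, 10.500°)
step 2: Δleader=(-16.000, -8.000, -22.000°), disengaged; cmd=(0,0,0) → follower holds at (8.000, -13.000, 10.500°)
step 3: Δleader=(-19.000, 18.000, -36.000°), disengaged; cmd=(0,0,0) → follower holds at (8.000, -13.000, 10.500°)
step 4: Δleader=(17.000, -10.000, -40.000°), engaged; cmd=(19.000, -38.000, -159.500°) → follower=(27.000, -51.000, -149.000°)
step 5: Δleader=(13.000, 17.000, -11.000°), disengaged; cmd=(0,0,0) → follower holds at (27.000, -51.000, -149.000°)


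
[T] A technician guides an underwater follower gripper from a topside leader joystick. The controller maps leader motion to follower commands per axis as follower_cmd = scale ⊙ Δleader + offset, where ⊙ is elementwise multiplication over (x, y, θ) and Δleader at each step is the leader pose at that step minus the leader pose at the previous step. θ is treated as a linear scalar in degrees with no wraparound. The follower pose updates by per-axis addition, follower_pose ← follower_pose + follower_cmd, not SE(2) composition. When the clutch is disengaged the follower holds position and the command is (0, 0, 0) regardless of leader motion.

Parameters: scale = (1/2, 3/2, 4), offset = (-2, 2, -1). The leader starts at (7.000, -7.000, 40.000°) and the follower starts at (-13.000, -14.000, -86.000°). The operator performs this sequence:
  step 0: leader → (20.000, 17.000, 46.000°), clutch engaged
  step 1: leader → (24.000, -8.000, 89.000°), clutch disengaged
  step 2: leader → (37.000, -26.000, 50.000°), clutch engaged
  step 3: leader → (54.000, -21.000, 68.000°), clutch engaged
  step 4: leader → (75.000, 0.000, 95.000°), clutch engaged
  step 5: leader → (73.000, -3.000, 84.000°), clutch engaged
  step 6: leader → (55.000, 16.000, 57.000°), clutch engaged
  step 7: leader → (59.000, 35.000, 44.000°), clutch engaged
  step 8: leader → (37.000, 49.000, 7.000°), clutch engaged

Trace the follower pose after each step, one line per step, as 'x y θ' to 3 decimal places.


-8.500 24.000 -63.000
-8.500 24.000 -63.000
-4.000 -1.000 -220.000
2.500 8.500 -149.000
11.000 42.000 -42.000
8.000 39.500 -87.000
-3.000 70.000 -196.000
-3.000 100.500 -249.000
-16.000 123.500 -398.000

step 0: Δleader=(13.000, 24.000, 6.000°), engaged; cmd=(4.500, 38.000, 23.000°) → follower=(-8.500, 24.000, -63.000°)
step 1: Δleader=(4.000, -25.000, 43.000°), disengaged; cmd=(0,0,0) → follower holds at (-8.500, 24.000, -63.000°)
step 2: Δleader=(13.000, -18.000, -39.000°), engaged; cmd=(4.500, -25.000, -157.000°) → follower=(-4.000, -1.000, -220.000°)
step 3: Δleader=(17.000, 5.000, 18.000°), engaged; cmd=(6.500, 9.500, 71.000°) → follower=(2.500, 8.500, -149.000°)
step 4: Δleader=(21.000, 21.000, 27.000°), engaged; cmd=(8.500, 33.500, 107.000°) → follower=(11.000, 42.000, -42.000°)
step 5: Δleader=(-2.000, -3.000, -11.000°), engaged; cmd=(-3.000, -2.500, -45.000°) → follower=(8.000, 39.500, -87.000°)
step 6: Δleader=(-18.000, 19.000, -27.000°), engaged; cmd=(-11.000, 30.500, -109.000°) → follower=(-3.000, 70.000, -196.000°)
step 7: Δleader=(4.000, 19.000, -13.000°), engaged; cmd=(0.000, 30.500, -53.000°) → follower=(-3.000, 100.500, -249.000°)
step 8: Δleader=(-22.000, 14.000, -37.000°), engaged; cmd=(-13.000, 23.000, -149.000°) → follower=(-16.000, 123.500, -398.000°)


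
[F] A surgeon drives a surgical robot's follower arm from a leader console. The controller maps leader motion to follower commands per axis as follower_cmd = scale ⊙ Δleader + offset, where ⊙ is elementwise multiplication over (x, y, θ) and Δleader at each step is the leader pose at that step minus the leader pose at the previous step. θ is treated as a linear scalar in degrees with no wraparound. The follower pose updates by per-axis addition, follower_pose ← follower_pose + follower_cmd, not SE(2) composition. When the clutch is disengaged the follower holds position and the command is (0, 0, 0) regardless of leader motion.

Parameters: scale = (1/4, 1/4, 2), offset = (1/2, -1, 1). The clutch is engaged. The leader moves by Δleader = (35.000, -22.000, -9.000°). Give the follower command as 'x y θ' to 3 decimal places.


axis x: 1/4·35.000 + 1/2 = 9.250
axis y: 1/4·-22.000 + -1 = -6.500
axis θ: 2·-9.000 + 1 = -17.000

9.250 -6.500 -17.000


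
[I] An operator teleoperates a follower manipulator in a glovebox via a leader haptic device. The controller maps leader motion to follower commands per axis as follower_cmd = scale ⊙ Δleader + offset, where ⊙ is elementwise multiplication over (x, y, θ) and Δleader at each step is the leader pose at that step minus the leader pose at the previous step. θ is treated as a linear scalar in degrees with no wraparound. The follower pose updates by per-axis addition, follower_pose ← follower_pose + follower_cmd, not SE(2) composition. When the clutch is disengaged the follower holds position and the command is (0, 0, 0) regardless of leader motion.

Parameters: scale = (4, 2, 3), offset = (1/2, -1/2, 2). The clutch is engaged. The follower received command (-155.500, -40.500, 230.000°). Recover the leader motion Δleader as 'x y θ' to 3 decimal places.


-39.000 -20.000 76.000

axis x: (-155.500 − 1/2) / (4) = -39.000
axis y: (-40.500 − -1/2) / (2) = -20.000
axis θ: (230.000 − 2) / (3) = 76.000


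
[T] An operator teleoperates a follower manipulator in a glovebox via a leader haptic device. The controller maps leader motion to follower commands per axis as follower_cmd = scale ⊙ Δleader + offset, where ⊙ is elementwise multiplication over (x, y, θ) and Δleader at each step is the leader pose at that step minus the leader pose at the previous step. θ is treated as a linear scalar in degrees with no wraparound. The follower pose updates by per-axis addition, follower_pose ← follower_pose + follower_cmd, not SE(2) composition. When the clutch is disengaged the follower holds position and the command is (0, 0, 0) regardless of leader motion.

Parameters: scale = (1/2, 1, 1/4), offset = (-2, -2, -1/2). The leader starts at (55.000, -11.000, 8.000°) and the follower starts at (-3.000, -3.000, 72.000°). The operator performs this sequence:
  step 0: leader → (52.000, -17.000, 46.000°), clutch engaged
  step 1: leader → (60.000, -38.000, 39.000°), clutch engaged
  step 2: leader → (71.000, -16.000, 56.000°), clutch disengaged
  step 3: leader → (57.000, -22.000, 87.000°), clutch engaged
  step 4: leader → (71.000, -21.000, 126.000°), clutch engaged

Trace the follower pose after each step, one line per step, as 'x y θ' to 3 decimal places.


step 0: Δleader=(-3.000, -6.000, 38.000°), engaged; cmd=(-3.500, -8.000, 9.000°) → follower=(-6.500, -11.000, 81.000°)
step 1: Δleader=(8.000, -21.000, -7.000°), engaged; cmd=(2.000, -23.000, -2.250°) → follower=(-4.500, -34.000, 78.750°)
step 2: Δleader=(11.000, 22.000, 17.000°), disengaged; cmd=(0,0,0) → follower holds at (-4.500, -34.000, 78.750°)
step 3: Δleader=(-14.000, -6.000, 31.000°), engaged; cmd=(-9.000, -8.000, 7.250°) → follower=(-13.500, -42.000, 86.000°)
step 4: Δleader=(14.000, 1.000, 39.000°), engaged; cmd=(5.000, -1.000, 9.250°) → follower=(-8.500, -43.000, 95.250°)

-6.500 -11.000 81.000
-4.500 -34.000 78.750
-4.500 -34.000 78.750
-13.500 -42.000 86.000
-8.500 -43.000 95.250


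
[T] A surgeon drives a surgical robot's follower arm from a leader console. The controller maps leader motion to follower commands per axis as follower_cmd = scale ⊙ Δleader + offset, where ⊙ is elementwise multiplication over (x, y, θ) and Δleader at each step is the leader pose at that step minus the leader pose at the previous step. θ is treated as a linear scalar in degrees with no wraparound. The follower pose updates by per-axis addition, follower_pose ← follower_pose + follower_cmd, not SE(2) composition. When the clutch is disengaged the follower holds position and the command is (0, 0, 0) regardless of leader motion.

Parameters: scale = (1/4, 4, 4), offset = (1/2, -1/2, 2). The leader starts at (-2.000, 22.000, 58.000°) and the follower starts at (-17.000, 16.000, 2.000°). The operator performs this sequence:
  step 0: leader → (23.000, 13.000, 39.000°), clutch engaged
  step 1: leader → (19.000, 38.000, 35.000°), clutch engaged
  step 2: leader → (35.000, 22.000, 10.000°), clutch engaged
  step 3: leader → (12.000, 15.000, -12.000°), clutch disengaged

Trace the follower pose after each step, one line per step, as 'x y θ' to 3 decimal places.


step 0: Δleader=(25.000, -9.000, -19.000°), engaged; cmd=(6.750, -36.500, -74.000°) → follower=(-10.250, -20.500, -72.000°)
step 1: Δleader=(-4.000, 25.000, -4.000°), engaged; cmd=(-0.500, 99.500, -14.000°) → follower=(-10.750, 79.000, -86.000°)
step 2: Δleader=(16.000, -16.000, -25.000°), engaged; cmd=(4.500, -64.500, -98.000°) → follower=(-6.250, 14.500, -184.000°)
step 3: Δleader=(-23.000, -7.000, -22.000°), disengaged; cmd=(0,0,0) → follower holds at (-6.250, 14.500, -184.000°)

-10.250 -20.500 -72.000
-10.750 79.000 -86.000
-6.250 14.500 -184.000
-6.250 14.500 -184.000


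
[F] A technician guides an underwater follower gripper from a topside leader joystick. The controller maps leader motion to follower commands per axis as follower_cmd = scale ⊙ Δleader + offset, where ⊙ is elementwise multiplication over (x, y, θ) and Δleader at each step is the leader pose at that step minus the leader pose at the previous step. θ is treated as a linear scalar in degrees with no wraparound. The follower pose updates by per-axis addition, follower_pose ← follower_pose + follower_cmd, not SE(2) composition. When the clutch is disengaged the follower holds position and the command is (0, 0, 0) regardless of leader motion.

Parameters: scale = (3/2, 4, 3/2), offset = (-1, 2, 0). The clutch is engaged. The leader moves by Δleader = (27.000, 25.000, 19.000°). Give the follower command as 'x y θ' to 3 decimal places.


39.500 102.000 28.500

axis x: 3/2·27.000 + -1 = 39.500
axis y: 4·25.000 + 2 = 102.000
axis θ: 3/2·19.000 + 0 = 28.500


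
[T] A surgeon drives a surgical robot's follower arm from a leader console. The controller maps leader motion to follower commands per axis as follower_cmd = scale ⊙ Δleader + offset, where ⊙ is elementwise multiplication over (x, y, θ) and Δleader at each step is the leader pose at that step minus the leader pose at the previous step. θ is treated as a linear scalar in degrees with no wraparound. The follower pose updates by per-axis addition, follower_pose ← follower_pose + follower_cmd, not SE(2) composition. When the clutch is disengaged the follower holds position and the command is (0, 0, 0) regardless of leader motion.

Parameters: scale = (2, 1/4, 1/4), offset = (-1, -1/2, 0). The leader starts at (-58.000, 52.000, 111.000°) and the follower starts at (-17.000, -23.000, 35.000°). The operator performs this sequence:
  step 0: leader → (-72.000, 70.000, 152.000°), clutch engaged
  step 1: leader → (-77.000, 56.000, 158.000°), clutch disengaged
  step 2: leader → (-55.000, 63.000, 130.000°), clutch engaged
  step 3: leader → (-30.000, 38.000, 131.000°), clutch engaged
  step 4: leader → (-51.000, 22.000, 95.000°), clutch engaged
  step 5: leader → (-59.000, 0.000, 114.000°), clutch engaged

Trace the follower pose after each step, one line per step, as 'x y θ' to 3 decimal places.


-46.000 -19.000 45.250
-46.000 -19.000 45.250
-3.000 -17.750 38.250
46.000 -24.500 38.500
3.000 -29.000 29.500
-14.000 -35.000 34.250

step 0: Δleader=(-14.000, 18.000, 41.000°), engaged; cmd=(-29.000, 4.000, 10.250°) → follower=(-46.000, -19.000, 45.250°)
step 1: Δleader=(-5.000, -14.000, 6.000°), disengaged; cmd=(0,0,0) → follower holds at (-46.000, -19.000, 45.250°)
step 2: Δleader=(22.000, 7.000, -28.000°), engaged; cmd=(43.000, 1.250, -7.000°) → follower=(-3.000, -17.750, 38.250°)
step 3: Δleader=(25.000, -25.000, 1.000°), engaged; cmd=(49.000, -6.750, 0.250°) → follower=(46.000, -24.500, 38.500°)
step 4: Δleader=(-21.000, -16.000, -36.000°), engaged; cmd=(-43.000, -4.500, -9.000°) → follower=(3.000, -29.000, 29.500°)
step 5: Δleader=(-8.000, -22.000, 19.000°), engaged; cmd=(-17.000, -6.000, 4.750°) → follower=(-14.000, -35.000, 34.250°)


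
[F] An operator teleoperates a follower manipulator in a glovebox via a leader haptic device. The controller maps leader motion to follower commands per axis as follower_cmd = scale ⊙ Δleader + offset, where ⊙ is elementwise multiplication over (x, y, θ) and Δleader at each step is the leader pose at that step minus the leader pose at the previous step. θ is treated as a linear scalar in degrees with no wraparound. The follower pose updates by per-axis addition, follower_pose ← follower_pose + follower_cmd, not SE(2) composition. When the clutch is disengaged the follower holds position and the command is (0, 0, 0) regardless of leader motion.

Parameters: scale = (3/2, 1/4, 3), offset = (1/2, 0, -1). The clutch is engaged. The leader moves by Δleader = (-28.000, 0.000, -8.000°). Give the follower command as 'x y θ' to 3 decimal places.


axis x: 3/2·-28.000 + 1/2 = -41.500
axis y: 1/4·0.000 + 0 = 0.000
axis θ: 3·-8.000 + -1 = -25.000

-41.500 0.000 -25.000


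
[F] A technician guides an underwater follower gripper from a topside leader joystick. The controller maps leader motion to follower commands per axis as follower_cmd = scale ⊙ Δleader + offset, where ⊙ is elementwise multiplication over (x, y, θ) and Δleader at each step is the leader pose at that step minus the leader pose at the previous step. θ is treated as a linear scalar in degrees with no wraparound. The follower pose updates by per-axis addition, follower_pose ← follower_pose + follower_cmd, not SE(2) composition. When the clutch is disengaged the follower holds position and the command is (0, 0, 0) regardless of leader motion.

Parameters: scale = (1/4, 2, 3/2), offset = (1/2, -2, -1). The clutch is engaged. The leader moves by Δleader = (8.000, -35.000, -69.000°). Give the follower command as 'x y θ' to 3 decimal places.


2.500 -72.000 -104.500

axis x: 1/4·8.000 + 1/2 = 2.500
axis y: 2·-35.000 + -2 = -72.000
axis θ: 3/2·-69.000 + -1 = -104.500


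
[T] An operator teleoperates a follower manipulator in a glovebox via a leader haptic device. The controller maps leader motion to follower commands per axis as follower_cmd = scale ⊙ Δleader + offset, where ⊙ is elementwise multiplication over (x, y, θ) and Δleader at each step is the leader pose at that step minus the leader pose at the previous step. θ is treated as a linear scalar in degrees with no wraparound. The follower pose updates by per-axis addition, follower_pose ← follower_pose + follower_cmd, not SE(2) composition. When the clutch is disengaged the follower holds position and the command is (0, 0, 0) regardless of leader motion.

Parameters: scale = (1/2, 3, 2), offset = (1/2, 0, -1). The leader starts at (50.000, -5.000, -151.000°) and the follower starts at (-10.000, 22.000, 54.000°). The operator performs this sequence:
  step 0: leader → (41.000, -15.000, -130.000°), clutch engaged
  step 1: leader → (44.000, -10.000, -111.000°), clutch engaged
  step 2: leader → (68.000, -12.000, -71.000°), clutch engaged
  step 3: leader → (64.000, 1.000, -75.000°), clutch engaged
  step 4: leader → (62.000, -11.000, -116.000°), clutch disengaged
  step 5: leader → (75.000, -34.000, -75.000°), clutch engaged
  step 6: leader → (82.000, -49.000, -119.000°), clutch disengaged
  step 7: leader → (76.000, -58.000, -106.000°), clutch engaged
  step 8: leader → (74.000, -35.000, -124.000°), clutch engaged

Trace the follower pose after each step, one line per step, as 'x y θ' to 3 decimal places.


-14.000 -8.000 95.000
-12.000 7.000 132.000
0.500 1.000 211.000
-1.000 40.000 202.000
-1.000 40.000 202.000
6.000 -29.000 283.000
6.000 -29.000 283.000
3.500 -56.000 308.000
3.000 13.000 271.000

step 0: Δleader=(-9.000, -10.000, 21.000°), engaged; cmd=(-4.000, -30.000, 41.000°) → follower=(-14.000, -8.000, 95.000°)
step 1: Δleader=(3.000, 5.000, 19.000°), engaged; cmd=(2.000, 15.000, 37.000°) → follower=(-12.000, 7.000, 132.000°)
step 2: Δleader=(24.000, -2.000, 40.000°), engaged; cmd=(12.500, -6.000, 79.000°) → follower=(0.500, 1.000, 211.000°)
step 3: Δleader=(-4.000, 13.000, -4.000°), engaged; cmd=(-1.500, 39.000, -9.000°) → follower=(-1.000, 40.000, 202.000°)
step 4: Δleader=(-2.000, -12.000, -41.000°), disengaged; cmd=(0,0,0) → follower holds at (-1.000, 40.000, 202.000°)
step 5: Δleader=(13.000, -23.000, 41.000°), engaged; cmd=(7.000, -69.000, 81.000°) → follower=(6.000, -29.000, 283.000°)
step 6: Δleader=(7.000, -15.000, -44.000°), disengaged; cmd=(0,0,0) → follower holds at (6.000, -29.000, 283.000°)
step 7: Δleader=(-6.000, -9.000, 13.000°), engaged; cmd=(-2.500, -27.000, 25.000°) → follower=(3.500, -56.000, 308.000°)
step 8: Δleader=(-2.000, 23.000, -18.000°), engaged; cmd=(-0.500, 69.000, -37.000°) → follower=(3.000, 13.000, 271.000°)


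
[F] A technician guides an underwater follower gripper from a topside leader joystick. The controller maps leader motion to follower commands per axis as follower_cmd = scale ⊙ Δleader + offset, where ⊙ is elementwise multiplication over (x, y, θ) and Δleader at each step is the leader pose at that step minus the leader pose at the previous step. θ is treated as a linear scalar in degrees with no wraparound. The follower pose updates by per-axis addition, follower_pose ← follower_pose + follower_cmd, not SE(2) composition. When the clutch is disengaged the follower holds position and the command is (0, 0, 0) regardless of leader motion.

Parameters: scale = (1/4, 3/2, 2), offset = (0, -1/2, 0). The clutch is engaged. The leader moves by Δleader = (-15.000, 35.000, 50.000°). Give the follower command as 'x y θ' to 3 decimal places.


-3.750 52.000 100.000

axis x: 1/4·-15.000 + 0 = -3.750
axis y: 3/2·35.000 + -1/2 = 52.000
axis θ: 2·50.000 + 0 = 100.000


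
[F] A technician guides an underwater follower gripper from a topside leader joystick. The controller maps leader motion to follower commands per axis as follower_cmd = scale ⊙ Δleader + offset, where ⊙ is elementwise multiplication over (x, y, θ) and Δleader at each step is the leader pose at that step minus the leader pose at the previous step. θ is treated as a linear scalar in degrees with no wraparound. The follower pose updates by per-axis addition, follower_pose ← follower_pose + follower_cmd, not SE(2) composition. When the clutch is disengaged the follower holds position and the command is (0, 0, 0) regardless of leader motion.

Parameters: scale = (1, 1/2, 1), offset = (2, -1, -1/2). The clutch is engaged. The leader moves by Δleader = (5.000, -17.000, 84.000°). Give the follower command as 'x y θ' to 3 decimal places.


axis x: 1·5.000 + 2 = 7.000
axis y: 1/2·-17.000 + -1 = -9.500
axis θ: 1·84.000 + -1/2 = 83.500

7.000 -9.500 83.500


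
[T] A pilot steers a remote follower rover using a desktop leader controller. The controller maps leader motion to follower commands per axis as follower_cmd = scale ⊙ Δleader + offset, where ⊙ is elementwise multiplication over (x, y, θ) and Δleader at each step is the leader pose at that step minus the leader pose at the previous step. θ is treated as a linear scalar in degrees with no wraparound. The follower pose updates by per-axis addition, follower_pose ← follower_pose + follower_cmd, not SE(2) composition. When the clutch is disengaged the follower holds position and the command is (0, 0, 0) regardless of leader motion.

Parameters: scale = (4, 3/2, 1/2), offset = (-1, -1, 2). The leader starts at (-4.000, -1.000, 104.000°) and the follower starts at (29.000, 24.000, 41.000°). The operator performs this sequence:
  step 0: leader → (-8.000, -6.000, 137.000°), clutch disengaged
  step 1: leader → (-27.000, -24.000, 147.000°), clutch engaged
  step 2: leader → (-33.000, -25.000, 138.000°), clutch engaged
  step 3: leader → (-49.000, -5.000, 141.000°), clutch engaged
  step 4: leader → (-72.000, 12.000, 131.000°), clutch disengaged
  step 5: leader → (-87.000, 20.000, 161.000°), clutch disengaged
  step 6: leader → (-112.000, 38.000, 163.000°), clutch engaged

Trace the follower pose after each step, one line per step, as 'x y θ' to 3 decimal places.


step 0: Δleader=(-4.000, -5.000, 33.000°), disengaged; cmd=(0,0,0) → follower holds at (29.000, 24.000, 41.000°)
step 1: Δleader=(-19.000, -18.000, 10.000°), engaged; cmd=(-77.000, -28.000, 7.000°) → follower=(-48.000, -4.000, 48.000°)
step 2: Δleader=(-6.000, -1.000, -9.000°), engaged; cmd=(-25.000, -2.500, -2.500°) → follower=(-73.000, -6.500, 45.500°)
step 3: Δleader=(-16.000, 20.000, 3.000°), engaged; cmd=(-65.000, 29.000, 3.500°) → follower=(-138.000, 22.500, 49.000°)
step 4: Δleader=(-23.000, 17.000, -10.000°), disengaged; cmd=(0,0,0) → follower holds at (-138.000, 22.500, 49.000°)
step 5: Δleader=(-15.000, 8.000, 30.000°), disengaged; cmd=(0,0,0) → follower holds at (-138.000, 22.500, 49.000°)
step 6: Δleader=(-25.000, 18.000, 2.000°), engaged; cmd=(-101.000, 26.000, 3.000°) → follower=(-239.000, 48.500, 52.000°)

29.000 24.000 41.000
-48.000 -4.000 48.000
-73.000 -6.500 45.500
-138.000 22.500 49.000
-138.000 22.500 49.000
-138.000 22.500 49.000
-239.000 48.500 52.000


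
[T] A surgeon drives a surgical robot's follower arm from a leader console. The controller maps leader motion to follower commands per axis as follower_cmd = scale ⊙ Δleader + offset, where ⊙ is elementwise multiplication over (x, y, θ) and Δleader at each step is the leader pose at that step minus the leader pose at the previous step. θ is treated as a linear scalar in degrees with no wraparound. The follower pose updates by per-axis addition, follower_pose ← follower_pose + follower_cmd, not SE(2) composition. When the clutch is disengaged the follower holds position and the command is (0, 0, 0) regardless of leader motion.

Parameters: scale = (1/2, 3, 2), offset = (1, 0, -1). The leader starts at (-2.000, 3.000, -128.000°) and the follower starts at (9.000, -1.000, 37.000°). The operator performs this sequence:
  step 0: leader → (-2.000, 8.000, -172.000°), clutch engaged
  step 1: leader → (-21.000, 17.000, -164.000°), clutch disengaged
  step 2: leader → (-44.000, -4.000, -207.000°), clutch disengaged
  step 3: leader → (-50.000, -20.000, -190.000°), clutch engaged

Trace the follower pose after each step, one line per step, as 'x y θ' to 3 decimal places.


step 0: Δleader=(0.000, 5.000, -44.000°), engaged; cmd=(1.000, 15.000, -89.000°) → follower=(10.000, 14.000, -52.000°)
step 1: Δleader=(-19.000, 9.000, 8.000°), disengaged; cmd=(0,0,0) → follower holds at (10.000, 14.000, -52.000°)
step 2: Δleader=(-23.000, -21.000, -43.000°), disengaged; cmd=(0,0,0) → follower holds at (10.000, 14.000, -52.000°)
step 3: Δleader=(-6.000, -16.000, 17.000°), engaged; cmd=(-2.000, -48.000, 33.000°) → follower=(8.000, -34.000, -19.000°)

10.000 14.000 -52.000
10.000 14.000 -52.000
10.000 14.000 -52.000
8.000 -34.000 -19.000


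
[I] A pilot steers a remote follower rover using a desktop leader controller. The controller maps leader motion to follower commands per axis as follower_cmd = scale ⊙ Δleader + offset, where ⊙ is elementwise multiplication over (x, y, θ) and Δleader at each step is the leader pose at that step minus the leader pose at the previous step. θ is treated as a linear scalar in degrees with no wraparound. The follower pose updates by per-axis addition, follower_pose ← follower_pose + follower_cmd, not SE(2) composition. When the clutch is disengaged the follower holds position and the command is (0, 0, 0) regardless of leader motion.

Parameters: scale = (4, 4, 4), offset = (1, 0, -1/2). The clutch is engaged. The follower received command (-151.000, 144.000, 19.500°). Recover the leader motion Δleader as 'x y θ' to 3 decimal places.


axis x: (-151.000 − 1) / (4) = -38.000
axis y: (144.000 − 0) / (4) = 36.000
axis θ: (19.500 − -1/2) / (4) = 5.000

-38.000 36.000 5.000


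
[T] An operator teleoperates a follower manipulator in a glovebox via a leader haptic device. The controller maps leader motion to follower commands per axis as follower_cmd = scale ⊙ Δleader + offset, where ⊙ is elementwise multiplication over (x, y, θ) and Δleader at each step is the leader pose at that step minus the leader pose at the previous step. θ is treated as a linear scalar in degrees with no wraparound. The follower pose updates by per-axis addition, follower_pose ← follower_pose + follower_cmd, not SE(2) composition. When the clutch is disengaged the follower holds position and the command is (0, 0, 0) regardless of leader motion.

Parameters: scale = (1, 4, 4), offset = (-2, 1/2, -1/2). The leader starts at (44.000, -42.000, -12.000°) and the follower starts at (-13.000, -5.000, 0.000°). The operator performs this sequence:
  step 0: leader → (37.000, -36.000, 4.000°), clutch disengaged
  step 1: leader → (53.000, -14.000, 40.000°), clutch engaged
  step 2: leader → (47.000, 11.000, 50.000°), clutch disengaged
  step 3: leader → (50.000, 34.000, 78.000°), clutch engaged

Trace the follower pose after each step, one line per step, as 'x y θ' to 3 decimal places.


step 0: Δleader=(-7.000, 6.000, 16.000°), disengaged; cmd=(0,0,0) → follower holds at (-13.000, -5.000, 0.000°)
step 1: Δleader=(16.000, 22.000, 36.000°), engaged; cmd=(14.000, 88.500, 143.500°) → follower=(1.000, 83.500, 143.500°)
step 2: Δleader=(-6.000, 25.000, 10.000°), disengaged; cmd=(0,0,0) → follower holds at (1.000, 83.500, 143.500°)
step 3: Δleader=(3.000, 23.000, 28.000°), engaged; cmd=(1.000, 92.500, 111.500°) → follower=(2.000, 176.000, 255.000°)

-13.000 -5.000 0.000
1.000 83.500 143.500
1.000 83.500 143.500
2.000 176.000 255.000
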